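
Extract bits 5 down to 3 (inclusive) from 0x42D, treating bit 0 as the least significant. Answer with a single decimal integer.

5

v = 10000101101
Shift right by 3: 10000101
Mask low 3 bits: 101 = 5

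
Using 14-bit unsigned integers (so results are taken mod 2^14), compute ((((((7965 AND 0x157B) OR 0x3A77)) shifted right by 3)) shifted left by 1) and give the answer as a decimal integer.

7965 = 01111100011101
0x157B = 01010101111011
→ AND → 01010100011001 = 5401
0x3A77 = 11101001110111
→ OR → 11111101111111 = 16255
→ shifted right by 3 → 00011111101111 = 2031
→ shifted left by 1 (mod 2^14) → 00111111011110 = 4062

4062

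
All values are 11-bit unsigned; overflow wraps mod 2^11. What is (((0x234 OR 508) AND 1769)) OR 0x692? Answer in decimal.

1786

0x234 = 01000110100
508 = 00111111100
→ OR → 01111111100 = 1020
1769 = 11011101001
→ AND → 01011101000 = 744
0x692 = 11010010010
→ OR → 11011111010 = 1786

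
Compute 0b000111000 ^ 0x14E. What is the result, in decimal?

374

a = 000111000
0x14E = 101001110
XOR → 101110110 = 374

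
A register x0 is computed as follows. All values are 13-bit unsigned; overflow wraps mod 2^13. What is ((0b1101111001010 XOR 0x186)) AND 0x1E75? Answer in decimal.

0b1101111001010 = 1101111001010
0x186 = 0000110000110
→ XOR → 1101001001100 = 6732
0x1E75 = 1111001110101
→ AND → 1101001000100 = 6724

6724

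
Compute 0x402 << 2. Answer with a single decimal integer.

4104

0x402 = 0010000000010
shift left by 2 → 1000000001000 = 4104
(equivalently, 1026 × 2^2 = 1026 × 4)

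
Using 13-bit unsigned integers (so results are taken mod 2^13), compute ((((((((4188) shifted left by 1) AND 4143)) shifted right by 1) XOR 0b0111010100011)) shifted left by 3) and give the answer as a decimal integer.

5560

4188 = 1000001011100
→ shifted left by 1 (mod 2^13) → 0000010111000 = 184
4143 = 1000000101111
→ AND → 0000000101000 = 40
→ shifted right by 1 → 0000000010100 = 20
0b0111010100011 = 0111010100011
→ XOR → 0111010110111 = 3767
→ shifted left by 3 (mod 2^13) → 1010110111000 = 5560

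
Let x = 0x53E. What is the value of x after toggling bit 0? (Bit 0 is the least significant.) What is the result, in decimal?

1343

x = 10100111110
bit 0 is currently 0; toggle it via x ^ (1 << 0) = x ^ 1
→ 10100111111 = 1343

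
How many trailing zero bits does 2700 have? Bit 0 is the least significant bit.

2

2700 = 101010001100
Trailing zeros: 2, so the lowest set bit is bit 2 (value 4).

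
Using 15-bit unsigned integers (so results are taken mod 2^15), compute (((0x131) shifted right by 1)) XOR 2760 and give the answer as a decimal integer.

0x131 = 000000100110001
→ shifted right by 1 → 000000010011000 = 152
2760 = 000101011001000
→ XOR → 000101001010000 = 2640

2640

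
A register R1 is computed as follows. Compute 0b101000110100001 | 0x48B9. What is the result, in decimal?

22969

a = 101000110100001
0x48B9 = 100100010111001
 OR → 101100110111001 = 22969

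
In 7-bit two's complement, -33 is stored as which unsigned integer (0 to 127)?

95

33 in 7 bits: 0100001
Invert: 1011110
Add 1:  1011111 = 95
(Check: 2^7 - 33 = 128 - 33 = 95.)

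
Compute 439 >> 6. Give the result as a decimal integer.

6

439 = 110110111
shift right by 6 → 000000110 = 6
(equivalently, floor(439 / 64))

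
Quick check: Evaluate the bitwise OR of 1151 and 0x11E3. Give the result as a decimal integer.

1151 = 0010001111111
0x11E3 = 1000111100011
 OR → 1010111111111 = 5631

5631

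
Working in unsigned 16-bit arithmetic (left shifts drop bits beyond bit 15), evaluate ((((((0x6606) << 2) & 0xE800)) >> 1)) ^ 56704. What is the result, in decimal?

39296

0x6606 = 0110011000000110
→ << 2 (mod 2^16) → 1001100000011000 = 38936
0xE800 = 1110100000000000
→ & → 1000100000000000 = 34816
→ >> 1 → 0100010000000000 = 17408
56704 = 1101110110000000
→ ^ → 1001100110000000 = 39296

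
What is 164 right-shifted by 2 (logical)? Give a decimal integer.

164 = 10100100
shift right by 2 → 00101001 = 41
(equivalently, floor(164 / 4))

41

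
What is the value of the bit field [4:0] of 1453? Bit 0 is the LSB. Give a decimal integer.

13

v = 010110101101
Shift right by 0: 010110101101
Mask low 5 bits: 01101 = 13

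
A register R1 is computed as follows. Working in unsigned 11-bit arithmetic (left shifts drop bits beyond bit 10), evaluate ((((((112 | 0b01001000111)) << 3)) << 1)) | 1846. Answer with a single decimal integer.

112 = 00001110000
0b01001000111 = 01001000111
→ | → 01001110111 = 631
→ << 3 (mod 2^11) → 01110111000 = 952
→ << 1 (mod 2^11) → 11101110000 = 1904
1846 = 11100110110
→ | → 11101110110 = 1910

1910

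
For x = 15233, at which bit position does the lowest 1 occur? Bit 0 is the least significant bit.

15233 = 11101110000001
Trailing zeros: 0, so the lowest set bit is bit 0 (value 1).

0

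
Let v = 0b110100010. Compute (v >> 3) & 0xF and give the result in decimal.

4

v = 110100010
Shift right by 3: 110100
Mask low 4 bits: 0100 = 4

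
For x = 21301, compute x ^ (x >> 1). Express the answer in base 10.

31407

x = 101001100110101 = 21301
x>>1 = 010100110011010
XOR  = 111101010101111 = 31407
(x ^ (x >> 1) gives the standard binary-reflected Gray code of x.)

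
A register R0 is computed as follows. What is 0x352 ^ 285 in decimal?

0x352 = 1101010010
285 = 0100011101
XOR → 1001001111 = 591

591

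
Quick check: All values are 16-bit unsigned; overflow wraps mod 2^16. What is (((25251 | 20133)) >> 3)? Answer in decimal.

3540

25251 = 0110001010100011
20133 = 0100111010100101
→ | → 0110111010100111 = 28327
→ >> 3 → 0000110111010100 = 3540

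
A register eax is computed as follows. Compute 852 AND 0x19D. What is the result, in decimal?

852 = 1101010100
0x19D = 0110011101
AND → 0100010100 = 276

276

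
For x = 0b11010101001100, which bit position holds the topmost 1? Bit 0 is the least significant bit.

0b11010101001100 = 11010101001100
The topmost 1 is at position 13 (since 2^13 = 8192 ≤ 13644 < 16384).

13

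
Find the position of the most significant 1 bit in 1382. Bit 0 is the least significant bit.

10

1382 = 10101100110
The topmost 1 is at position 10 (since 2^10 = 1024 ≤ 1382 < 2048).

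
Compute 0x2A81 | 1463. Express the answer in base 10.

0x2A81 = 10101010000001
1463 = 00010110110111
 OR → 10111110110111 = 12215

12215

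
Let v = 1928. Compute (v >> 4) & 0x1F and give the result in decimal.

v = 11110001000
Shift right by 4: 1111000
Mask low 5 bits: 11000 = 24

24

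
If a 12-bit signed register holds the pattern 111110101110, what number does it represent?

pattern = 111110101110 (MSB is 1 ⇒ negative)
Invert: 000001010001, add 1 → 000001010010 = 82, so the value is -82.
(Equivalently: 4014 - 2^12 = 4014 - 4096 = -82.)

-82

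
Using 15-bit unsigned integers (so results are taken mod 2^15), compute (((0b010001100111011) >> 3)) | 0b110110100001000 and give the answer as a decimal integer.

0b010001100111011 = 010001100111011
→ >> 3 → 000010001100111 = 1127
0b110110100001000 = 110110100001000
→ | → 110110101101111 = 28015

28015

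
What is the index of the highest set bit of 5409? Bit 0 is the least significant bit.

12

5409 = 1010100100001
The topmost 1 is at position 12 (since 2^12 = 4096 ≤ 5409 < 8192).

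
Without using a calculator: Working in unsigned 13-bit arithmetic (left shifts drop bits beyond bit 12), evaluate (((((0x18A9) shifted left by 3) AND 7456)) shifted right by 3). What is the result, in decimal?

160

0x18A9 = 1100010101001
→ shifted left by 3 (mod 2^13) → 0010101001000 = 1352
7456 = 1110100100000
→ AND → 0010100000000 = 1280
→ shifted right by 3 → 0000010100000 = 160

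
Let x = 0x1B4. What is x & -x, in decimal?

4

x = 110110100 = 436
-x (two's complement) = …001001100
AND   = 000000100 = 4
(x & -x isolates the lowest set bit of x.)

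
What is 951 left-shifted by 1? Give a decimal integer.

951 = 01110110111
shift left by 1 → 11101101110 = 1902
(equivalently, 951 × 2^1 = 951 × 2)

1902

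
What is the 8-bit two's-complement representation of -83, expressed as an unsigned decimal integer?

173

83 in 8 bits: 01010011
Invert: 10101100
Add 1:  10101101 = 173
(Check: 2^8 - 83 = 256 - 83 = 173.)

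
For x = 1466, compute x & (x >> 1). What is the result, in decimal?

x = 10110111010 = 1466
x>>1 = 01011011101
AND  = 00010011000 = 152
(x & (x >> 1) has a 1 wherever x has two consecutive 1 bits.)

152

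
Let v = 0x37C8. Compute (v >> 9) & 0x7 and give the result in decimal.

3

v = 11011111001000
Shift right by 9: 11011
Mask low 3 bits: 011 = 3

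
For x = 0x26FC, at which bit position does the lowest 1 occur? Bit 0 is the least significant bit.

2

0x26FC = 10011011111100
Trailing zeros: 2, so the lowest set bit is bit 2 (value 4).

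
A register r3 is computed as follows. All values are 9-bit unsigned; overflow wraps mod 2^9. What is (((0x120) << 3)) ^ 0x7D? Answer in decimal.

381

0x120 = 100100000
→ << 3 (mod 2^9) → 100000000 = 256
0x7D = 001111101
→ ^ → 101111101 = 381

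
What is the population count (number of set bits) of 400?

3

400 = 110010000
Count the 1s: 1 + 1 + 1 = 3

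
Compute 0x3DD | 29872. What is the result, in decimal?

30717

0x3DD = 000001111011101
29872 = 111010010110000
 OR → 111011111111101 = 30717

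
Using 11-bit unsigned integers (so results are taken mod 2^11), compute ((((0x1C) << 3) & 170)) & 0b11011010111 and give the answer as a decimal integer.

0x1C = 00000011100
→ << 3 (mod 2^11) → 00011100000 = 224
170 = 00010101010
→ & → 00010100000 = 160
0b11011010111 = 11011010111
→ & → 00010000000 = 128

128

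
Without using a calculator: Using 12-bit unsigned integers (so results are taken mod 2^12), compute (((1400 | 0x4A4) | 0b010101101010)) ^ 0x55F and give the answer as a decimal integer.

161

1400 = 010101111000
0x4A4 = 010010100100
→ | → 010111111100 = 1532
0b010101101010 = 010101101010
→ | → 010111111110 = 1534
0x55F = 010101011111
→ ^ → 000010100001 = 161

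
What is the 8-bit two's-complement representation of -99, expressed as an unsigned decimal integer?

157

99 in 8 bits: 01100011
Invert: 10011100
Add 1:  10011101 = 157
(Check: 2^8 - 99 = 256 - 99 = 157.)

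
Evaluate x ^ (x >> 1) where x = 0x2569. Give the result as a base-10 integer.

x = 10010101101001 = 9577
x>>1 = 01001010110100
XOR  = 11011111011101 = 14301
(x ^ (x >> 1) gives the standard binary-reflected Gray code of x.)

14301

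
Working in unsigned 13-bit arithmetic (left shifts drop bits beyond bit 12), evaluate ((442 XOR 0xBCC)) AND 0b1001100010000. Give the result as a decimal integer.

442 = 0000110111010
0xBCC = 0101111001100
→ XOR → 0101001110110 = 2678
0b1001100010000 = 1001100010000
→ AND → 0001000010000 = 528

528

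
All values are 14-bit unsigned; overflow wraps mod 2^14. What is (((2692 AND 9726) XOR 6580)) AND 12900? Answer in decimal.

4128

2692 = 00101010000100
9726 = 10010111111110
→ AND → 00000010000100 = 132
6580 = 01100110110100
→ XOR → 01100100110000 = 6448
12900 = 11001001100100
→ AND → 01000000100000 = 4128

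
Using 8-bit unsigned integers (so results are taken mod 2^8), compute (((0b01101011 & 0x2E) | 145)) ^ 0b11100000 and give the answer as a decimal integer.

91

0b01101011 = 01101011
0x2E = 00101110
→ & → 00101010 = 42
145 = 10010001
→ | → 10111011 = 187
0b11100000 = 11100000
→ ^ → 01011011 = 91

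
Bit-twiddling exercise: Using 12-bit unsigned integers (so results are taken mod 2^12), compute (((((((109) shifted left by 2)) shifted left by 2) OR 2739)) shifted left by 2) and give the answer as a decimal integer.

3020

109 = 000001101101
→ shifted left by 2 (mod 2^12) → 000110110100 = 436
→ shifted left by 2 (mod 2^12) → 011011010000 = 1744
2739 = 101010110011
→ OR → 111011110011 = 3827
→ shifted left by 2 (mod 2^12) → 101111001100 = 3020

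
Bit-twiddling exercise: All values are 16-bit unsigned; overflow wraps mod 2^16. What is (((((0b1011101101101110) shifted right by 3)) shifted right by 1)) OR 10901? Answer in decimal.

0b1011101101101110 = 1011101101101110
→ shifted right by 3 → 0001011101101101 = 5997
→ shifted right by 1 → 0000101110110110 = 2998
10901 = 0010101010010101
→ OR → 0010101110110111 = 11191

11191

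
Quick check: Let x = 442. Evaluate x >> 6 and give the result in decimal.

442 = 110111010
shift right by 6 → 000000110 = 6
(equivalently, floor(442 / 64))

6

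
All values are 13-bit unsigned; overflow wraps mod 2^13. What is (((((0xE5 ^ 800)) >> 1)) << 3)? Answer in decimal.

0xE5 = 0000011100101
800 = 0001100100000
→ ^ → 0001111000101 = 965
→ >> 1 → 0000111100010 = 482
→ << 3 (mod 2^13) → 0111100010000 = 3856

3856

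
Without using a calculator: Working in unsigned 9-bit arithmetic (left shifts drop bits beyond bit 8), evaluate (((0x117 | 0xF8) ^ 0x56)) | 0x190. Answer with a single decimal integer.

0x117 = 100010111
0xF8 = 011111000
→ | → 111111111 = 511
0x56 = 001010110
→ ^ → 110101001 = 425
0x190 = 110010000
→ | → 110111001 = 441

441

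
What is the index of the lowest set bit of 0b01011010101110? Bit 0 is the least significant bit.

0b01011010101110 = 1011010101110
Trailing zeros: 1, so the lowest set bit is bit 1 (value 2).

1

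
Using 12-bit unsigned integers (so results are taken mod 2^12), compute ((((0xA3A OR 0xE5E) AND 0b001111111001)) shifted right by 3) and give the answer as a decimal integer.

0xA3A = 101000111010
0xE5E = 111001011110
→ OR → 111001111110 = 3710
0b001111111001 = 001111111001
→ AND → 001001111000 = 632
→ shifted right by 3 → 000001001111 = 79

79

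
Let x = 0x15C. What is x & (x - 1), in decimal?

x = 101011100 = 348
x - 1 = 101011011
AND   = 101011000 = 344
(x & (x - 1) clears the lowest set bit of x.)

344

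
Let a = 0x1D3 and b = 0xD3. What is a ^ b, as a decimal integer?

256

0x1D3 = 111010011
0xD3 = 011010011
XOR → 100000000 = 256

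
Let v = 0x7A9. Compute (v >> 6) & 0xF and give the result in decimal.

14

v = 11110101001
Shift right by 6: 11110
Mask low 4 bits: 1110 = 14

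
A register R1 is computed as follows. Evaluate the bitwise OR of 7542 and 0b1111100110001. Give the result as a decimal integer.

8055

7542 = 1110101110110
b = 1111100110001
 OR → 1111101110111 = 8055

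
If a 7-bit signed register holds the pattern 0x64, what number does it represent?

-28

pattern = 1100100 (MSB is 1 ⇒ negative)
Invert: 0011011, add 1 → 0011100 = 28, so the value is -28.
(Equivalently: 100 - 2^7 = 100 - 128 = -28.)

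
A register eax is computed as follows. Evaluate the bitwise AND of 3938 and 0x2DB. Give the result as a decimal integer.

578

3938 = 111101100010
0x2DB = 001011011011
AND → 001001000010 = 578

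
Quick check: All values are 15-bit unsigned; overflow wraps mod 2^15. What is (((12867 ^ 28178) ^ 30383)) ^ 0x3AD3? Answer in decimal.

12867 = 011001001000011
28178 = 110111000010010
→ ^ → 101110001010001 = 23633
30383 = 111011010101111
→ ^ → 010101011111110 = 11006
0x3AD3 = 011101011010011
→ ^ → 001000000101101 = 4141

4141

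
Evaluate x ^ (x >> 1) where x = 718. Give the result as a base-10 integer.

937

x = 1011001110 = 718
x>>1 = 0101100111
XOR  = 1110101001 = 937
(x ^ (x >> 1) gives the standard binary-reflected Gray code of x.)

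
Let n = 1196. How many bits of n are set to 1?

1196 = 10010101100
Count the 1s: 1 + 1 + 1 + 1 + 1 = 5

5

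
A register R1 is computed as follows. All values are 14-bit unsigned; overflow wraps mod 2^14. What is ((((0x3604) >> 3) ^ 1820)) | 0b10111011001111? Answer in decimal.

0x3604 = 11011000000100
→ >> 3 → 00011011000000 = 1728
1820 = 00011100011100
→ ^ → 00000111011100 = 476
0b10111011001111 = 10111011001111
→ | → 10111111011111 = 12255

12255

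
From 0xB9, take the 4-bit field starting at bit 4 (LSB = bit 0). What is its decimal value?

v = 10111001
Shift right by 4: 1011
Mask low 4 bits: 1011 = 11

11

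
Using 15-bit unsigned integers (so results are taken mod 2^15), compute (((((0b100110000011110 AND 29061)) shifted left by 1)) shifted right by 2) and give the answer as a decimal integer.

0b100110000011110 = 100110000011110
29061 = 111000110000101
→ AND → 100000000000100 = 16388
→ shifted left by 1 (mod 2^15) → 000000000001000 = 8
→ shifted right by 2 → 000000000000010 = 2

2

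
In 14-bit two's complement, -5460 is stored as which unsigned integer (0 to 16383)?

5460 in 14 bits: 01010101010100
Invert: 10101010101011
Add 1:  10101010101100 = 10924
(Check: 2^14 - 5460 = 16384 - 5460 = 10924.)

10924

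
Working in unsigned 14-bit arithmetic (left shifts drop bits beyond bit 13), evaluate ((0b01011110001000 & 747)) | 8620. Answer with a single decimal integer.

9132

0b01011110001000 = 01011110001000
747 = 00001011101011
→ & → 00001010001000 = 648
8620 = 10000110101100
→ | → 10001110101100 = 9132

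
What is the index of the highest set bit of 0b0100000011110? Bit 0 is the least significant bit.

11

0b0100000011110 = 100000011110
The topmost 1 is at position 11 (since 2^11 = 2048 ≤ 2078 < 4096).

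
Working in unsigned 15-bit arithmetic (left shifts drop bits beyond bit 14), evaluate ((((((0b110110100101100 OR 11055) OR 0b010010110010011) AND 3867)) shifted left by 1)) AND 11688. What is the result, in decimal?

3104

0b110110100101100 = 110110100101100
11055 = 010101100101111
→ OR → 110111100101111 = 28463
0b010010110010011 = 010010110010011
→ OR → 110111110111111 = 28607
3867 = 000111100011011
→ AND → 000111100011011 = 3867
→ shifted left by 1 (mod 2^15) → 001111000110110 = 7734
11688 = 010110110101000
→ AND → 000110000100000 = 3104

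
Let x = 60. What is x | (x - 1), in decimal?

63

x = 111100 = 60
x - 1 = 111011
OR    = 111111 = 63
(x | (x - 1) sets all bits below the lowest set bit.)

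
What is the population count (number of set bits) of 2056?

2

2056 = 100000001000
Count the 1s: 1 + 1 = 2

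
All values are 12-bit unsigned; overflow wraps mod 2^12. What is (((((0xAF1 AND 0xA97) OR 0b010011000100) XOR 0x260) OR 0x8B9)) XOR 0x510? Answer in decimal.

2477

0xAF1 = 101011110001
0xA97 = 101010010111
→ AND → 101010010001 = 2705
0b010011000100 = 010011000100
→ OR → 111011010101 = 3797
0x260 = 001001100000
→ XOR → 110010110101 = 3253
0x8B9 = 100010111001
→ OR → 110010111101 = 3261
0x510 = 010100010000
→ XOR → 100110101101 = 2477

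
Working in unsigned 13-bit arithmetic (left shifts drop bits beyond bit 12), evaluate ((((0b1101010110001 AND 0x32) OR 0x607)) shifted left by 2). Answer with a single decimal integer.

0b1101010110001 = 1101010110001
0x32 = 0000000110010
→ AND → 0000000110000 = 48
0x607 = 0011000000111
→ OR → 0011000110111 = 1591
→ shifted left by 2 (mod 2^13) → 1100011011100 = 6364

6364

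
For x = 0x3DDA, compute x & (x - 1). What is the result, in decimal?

15832

x = 11110111011010 = 15834
x - 1 = 11110111011001
AND   = 11110111011000 = 15832
(x & (x - 1) clears the lowest set bit of x.)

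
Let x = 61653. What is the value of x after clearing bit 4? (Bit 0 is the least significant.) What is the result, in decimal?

x = 1111000011010101
bit 4 is currently 1; clear it via x & ~(1 << 4) = x & ~16
→ 1111000011000101 = 61637

61637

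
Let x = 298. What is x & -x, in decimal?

2

x = 100101010 = 298
-x (two's complement) = …011010110
AND   = 000000010 = 2
(x & -x isolates the lowest set bit of x.)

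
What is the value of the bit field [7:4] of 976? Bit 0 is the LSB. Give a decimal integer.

13

v = 1111010000
Shift right by 4: 111101
Mask low 4 bits: 1101 = 13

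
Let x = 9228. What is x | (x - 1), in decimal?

9231

x = 10010000001100 = 9228
x - 1 = 10010000001011
OR    = 10010000001111 = 9231
(x | (x - 1) sets all bits below the lowest set bit.)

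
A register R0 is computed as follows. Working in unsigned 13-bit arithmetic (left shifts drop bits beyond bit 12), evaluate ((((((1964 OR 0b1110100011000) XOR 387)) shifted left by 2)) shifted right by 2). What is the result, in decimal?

1599

1964 = 0011110101100
0b1110100011000 = 1110100011000
→ OR → 1111110111100 = 8124
387 = 0000110000011
→ XOR → 1111000111111 = 7743
→ shifted left by 2 (mod 2^13) → 1100011111100 = 6396
→ shifted right by 2 → 0011000111111 = 1599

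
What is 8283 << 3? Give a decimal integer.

66264

8283 = 00010000001011011
shift left by 3 → 10000001011011000 = 66264
(equivalently, 8283 × 2^3 = 8283 × 8)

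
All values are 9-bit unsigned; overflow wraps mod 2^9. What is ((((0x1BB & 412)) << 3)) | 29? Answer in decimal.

0x1BB = 110111011
412 = 110011100
→ & → 110011000 = 408
→ << 3 (mod 2^9) → 011000000 = 192
29 = 000011101
→ | → 011011101 = 221

221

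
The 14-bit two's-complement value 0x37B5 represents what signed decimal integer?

-2123

pattern = 11011110110101 (MSB is 1 ⇒ negative)
Invert: 00100001001010, add 1 → 00100001001011 = 2123, so the value is -2123.
(Equivalently: 14261 - 2^14 = 14261 - 16384 = -2123.)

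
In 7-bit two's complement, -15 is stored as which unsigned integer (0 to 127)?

15 in 7 bits: 0001111
Invert: 1110000
Add 1:  1110001 = 113
(Check: 2^7 - 15 = 128 - 15 = 113.)

113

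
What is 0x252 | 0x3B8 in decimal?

0x252 = 1001010010
0x3B8 = 1110111000
 OR → 1111111010 = 1018

1018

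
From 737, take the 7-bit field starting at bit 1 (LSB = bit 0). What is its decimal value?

112

v = 01011100001
Shift right by 1: 0101110000
Mask low 7 bits: 1110000 = 112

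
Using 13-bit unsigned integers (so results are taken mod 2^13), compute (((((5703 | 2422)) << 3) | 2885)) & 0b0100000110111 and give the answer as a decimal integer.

2101

5703 = 1011001000111
2422 = 0100101110110
→ | → 1111101110111 = 8055
→ << 3 (mod 2^13) → 1101110111000 = 7096
2885 = 0101101000101
→ | → 1101111111101 = 7165
0b0100000110111 = 0100000110111
→ & → 0100000110101 = 2101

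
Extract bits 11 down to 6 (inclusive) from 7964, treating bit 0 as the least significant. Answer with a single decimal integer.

v = 01111100011100
Shift right by 6: 01111100
Mask low 6 bits: 111100 = 60

60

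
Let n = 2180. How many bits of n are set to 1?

3

2180 = 100010000100
Count the 1s: 1 + 1 + 1 = 3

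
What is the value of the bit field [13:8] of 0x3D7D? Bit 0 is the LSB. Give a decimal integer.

61

v = 11110101111101
Shift right by 8: 111101
Mask low 6 bits: 111101 = 61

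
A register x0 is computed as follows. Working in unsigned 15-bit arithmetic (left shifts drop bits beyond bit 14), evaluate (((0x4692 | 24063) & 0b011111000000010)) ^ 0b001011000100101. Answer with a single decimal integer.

2087

0x4692 = 100011010010010
24063 = 101110111111111
→ | → 101111111111111 = 24575
0b011111000000010 = 011111000000010
→ & → 001111000000010 = 7682
0b001011000100101 = 001011000100101
→ ^ → 000100000100111 = 2087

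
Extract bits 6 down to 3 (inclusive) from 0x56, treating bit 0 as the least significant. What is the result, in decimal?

v = 01010110
Shift right by 3: 01010
Mask low 4 bits: 1010 = 10

10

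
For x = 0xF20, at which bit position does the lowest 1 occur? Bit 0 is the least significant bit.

0xF20 = 111100100000
Trailing zeros: 5, so the lowest set bit is bit 5 (value 32).

5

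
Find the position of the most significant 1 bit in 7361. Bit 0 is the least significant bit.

7361 = 1110011000001
The topmost 1 is at position 12 (since 2^12 = 4096 ≤ 7361 < 8192).

12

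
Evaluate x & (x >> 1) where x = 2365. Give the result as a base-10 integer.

x = 100100111101 = 2365
x>>1 = 010010011110
AND  = 000000011100 = 28
(x & (x >> 1) has a 1 wherever x has two consecutive 1 bits.)

28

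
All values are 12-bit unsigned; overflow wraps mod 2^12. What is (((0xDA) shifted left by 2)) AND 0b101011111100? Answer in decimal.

0xDA = 000011011010
→ shifted left by 2 (mod 2^12) → 001101101000 = 872
0b101011111100 = 101011111100
→ AND → 001001101000 = 616

616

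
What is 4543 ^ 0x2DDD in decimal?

4543 = 01000110111111
0x2DDD = 10110111011101
XOR → 11110001100010 = 15458

15458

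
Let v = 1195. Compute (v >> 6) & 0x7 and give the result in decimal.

2

v = 010010101011
Shift right by 6: 010010
Mask low 3 bits: 010 = 2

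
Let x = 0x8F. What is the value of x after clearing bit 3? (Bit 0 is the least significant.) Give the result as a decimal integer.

135

x = 010001111
bit 3 is currently 1; clear it via x & ~(1 << 3) = x & ~8
→ 010000111 = 135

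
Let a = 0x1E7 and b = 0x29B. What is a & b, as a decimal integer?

131

0x1E7 = 0111100111
0x29B = 1010011011
AND → 0010000011 = 131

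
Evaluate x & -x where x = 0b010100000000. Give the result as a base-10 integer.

256

x = 10100000000 = 1280
-x (two's complement) = …01100000000
AND   = 00100000000 = 256
(x & -x isolates the lowest set bit of x.)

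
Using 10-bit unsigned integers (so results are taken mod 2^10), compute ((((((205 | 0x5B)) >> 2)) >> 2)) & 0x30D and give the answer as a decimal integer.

13

205 = 0011001101
0x5B = 0001011011
→ | → 0011011111 = 223
→ >> 2 → 0000110111 = 55
→ >> 2 → 0000001101 = 13
0x30D = 1100001101
→ & → 0000001101 = 13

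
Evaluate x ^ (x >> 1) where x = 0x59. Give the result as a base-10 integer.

117

x = 1011001 = 89
x>>1 = 0101100
XOR  = 1110101 = 117
(x ^ (x >> 1) gives the standard binary-reflected Gray code of x.)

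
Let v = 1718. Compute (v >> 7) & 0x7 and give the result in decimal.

v = 11010110110
Shift right by 7: 1101
Mask low 3 bits: 101 = 5

5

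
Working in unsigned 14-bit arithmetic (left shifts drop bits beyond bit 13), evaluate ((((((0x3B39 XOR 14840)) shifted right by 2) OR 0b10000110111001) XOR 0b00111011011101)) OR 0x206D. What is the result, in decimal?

0x3B39 = 11101100111001
14840 = 11100111111000
→ XOR → 00001011000001 = 705
→ shifted right by 2 → 00000010110000 = 176
0b10000110111001 = 10000110111001
→ OR → 10000110111001 = 8633
0b00111011011101 = 00111011011101
→ XOR → 10111101100100 = 12132
0x206D = 10000001101101
→ OR → 10111101101101 = 12141

12141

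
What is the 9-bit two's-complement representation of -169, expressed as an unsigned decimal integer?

169 in 9 bits: 010101001
Invert: 101010110
Add 1:  101010111 = 343
(Check: 2^9 - 169 = 512 - 169 = 343.)

343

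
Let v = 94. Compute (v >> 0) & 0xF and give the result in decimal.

14

v = 01011110
Shift right by 0: 01011110
Mask low 4 bits: 1110 = 14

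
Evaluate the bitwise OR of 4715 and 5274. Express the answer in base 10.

4715 = 1001001101011
5274 = 1010010011010
 OR → 1011011111011 = 5883

5883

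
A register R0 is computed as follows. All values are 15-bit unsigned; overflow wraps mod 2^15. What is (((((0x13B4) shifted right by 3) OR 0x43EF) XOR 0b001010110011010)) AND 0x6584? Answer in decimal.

0x13B4 = 001001110110100
→ shifted right by 3 → 000001001110110 = 630
0x43EF = 100001111101111
→ OR → 100001111111111 = 17407
0b001010110011010 = 001010110011010
→ XOR → 101011001100101 = 22117
0x6584 = 110010110000100
→ AND → 100010000000100 = 17412

17412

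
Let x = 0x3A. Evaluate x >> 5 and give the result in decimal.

0x3A = 111010
shift right by 5 → 000001 = 1
(equivalently, floor(58 / 32))

1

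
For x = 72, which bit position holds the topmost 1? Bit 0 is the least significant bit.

72 = 1001000
The topmost 1 is at position 6 (since 2^6 = 64 ≤ 72 < 128).

6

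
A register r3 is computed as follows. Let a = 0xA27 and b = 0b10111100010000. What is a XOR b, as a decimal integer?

9527

0xA27 = 00101000100111
b = 10111100010000
XOR → 10010100110111 = 9527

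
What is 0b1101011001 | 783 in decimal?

a = 1101011001
783 = 1100001111
 OR → 1101011111 = 863

863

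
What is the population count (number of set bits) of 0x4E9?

6

0x4E9 = 10011101001
Count the 1s: 1 + 1 + 1 + 1 + 1 + 1 = 6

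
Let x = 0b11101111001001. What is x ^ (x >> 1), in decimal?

9773

x = 11101111001001 = 15305
x>>1 = 01110111100100
XOR  = 10011000101101 = 9773
(x ^ (x >> 1) gives the standard binary-reflected Gray code of x.)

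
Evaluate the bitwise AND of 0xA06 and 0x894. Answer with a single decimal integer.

0xA06 = 101000000110
0x894 = 100010010100
AND → 100000000100 = 2052

2052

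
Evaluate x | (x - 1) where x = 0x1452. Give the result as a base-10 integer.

5203

x = 1010001010010 = 5202
x - 1 = 1010001010001
OR    = 1010001010011 = 5203
(x | (x - 1) sets all bits below the lowest set bit.)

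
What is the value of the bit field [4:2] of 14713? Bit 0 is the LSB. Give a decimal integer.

v = 11100101111001
Shift right by 2: 111001011110
Mask low 3 bits: 110 = 6

6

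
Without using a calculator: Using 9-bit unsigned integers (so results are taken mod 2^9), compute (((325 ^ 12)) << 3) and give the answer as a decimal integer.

325 = 101000101
12 = 000001100
→ ^ → 101001001 = 329
→ << 3 (mod 2^9) → 001001000 = 72

72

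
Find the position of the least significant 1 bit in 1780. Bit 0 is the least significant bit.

2

1780 = 11011110100
Trailing zeros: 2, so the lowest set bit is bit 2 (value 4).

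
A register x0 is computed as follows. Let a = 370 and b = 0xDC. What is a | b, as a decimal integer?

510

370 = 101110010
0xDC = 011011100
 OR → 111111110 = 510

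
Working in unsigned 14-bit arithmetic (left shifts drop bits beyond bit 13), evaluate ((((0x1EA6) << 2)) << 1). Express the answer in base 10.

13616

0x1EA6 = 01111010100110
→ << 2 (mod 2^14) → 11101010011000 = 15000
→ << 1 (mod 2^14) → 11010100110000 = 13616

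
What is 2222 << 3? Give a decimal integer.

17776

2222 = 000100010101110
shift left by 3 → 100010101110000 = 17776
(equivalently, 2222 × 2^3 = 2222 × 8)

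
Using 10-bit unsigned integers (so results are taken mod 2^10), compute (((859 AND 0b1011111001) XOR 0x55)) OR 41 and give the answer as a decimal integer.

859 = 1101011011
0b1011111001 = 1011111001
→ AND → 1001011001 = 601
0x55 = 0001010101
→ XOR → 1000001100 = 524
41 = 0000101001
→ OR → 1000101101 = 557

557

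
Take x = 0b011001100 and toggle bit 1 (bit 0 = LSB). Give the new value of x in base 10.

x = 011001100
bit 1 is currently 0; toggle it via x ^ (1 << 1) = x ^ 2
→ 011001110 = 206

206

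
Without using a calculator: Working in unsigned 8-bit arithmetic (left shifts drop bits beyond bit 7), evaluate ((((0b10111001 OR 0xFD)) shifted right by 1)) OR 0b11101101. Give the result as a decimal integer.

0b10111001 = 10111001
0xFD = 11111101
→ OR → 11111101 = 253
→ shifted right by 1 → 01111110 = 126
0b11101101 = 11101101
→ OR → 11111111 = 255

255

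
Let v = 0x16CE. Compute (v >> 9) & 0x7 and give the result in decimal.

v = 1011011001110
Shift right by 9: 1011
Mask low 3 bits: 011 = 3

3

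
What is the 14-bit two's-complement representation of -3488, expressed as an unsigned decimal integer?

3488 in 14 bits: 00110110100000
Invert: 11001001011111
Add 1:  11001001100000 = 12896
(Check: 2^14 - 3488 = 16384 - 3488 = 12896.)

12896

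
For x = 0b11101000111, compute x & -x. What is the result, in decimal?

1

x = 11101000111 = 1863
-x (two's complement) = …00010111001
AND   = 00000000001 = 1
(x & -x isolates the lowest set bit of x.)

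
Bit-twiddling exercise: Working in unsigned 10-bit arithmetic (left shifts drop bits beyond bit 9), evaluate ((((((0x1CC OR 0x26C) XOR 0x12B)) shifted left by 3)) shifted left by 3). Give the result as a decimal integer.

448

0x1CC = 0111001100
0x26C = 1001101100
→ OR → 1111101100 = 1004
0x12B = 0100101011
→ XOR → 1011000111 = 711
→ shifted left by 3 (mod 2^10) → 1000111000 = 568
→ shifted left by 3 (mod 2^10) → 0111000000 = 448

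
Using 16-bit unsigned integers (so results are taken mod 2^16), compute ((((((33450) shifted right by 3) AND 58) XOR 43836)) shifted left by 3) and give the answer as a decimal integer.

33450 = 1000001010101010
→ shifted right by 3 → 0001000001010101 = 4181
58 = 0000000000111010
→ AND → 0000000000010000 = 16
43836 = 1010101100111100
→ XOR → 1010101100101100 = 43820
→ shifted left by 3 (mod 2^16) → 0101100101100000 = 22880

22880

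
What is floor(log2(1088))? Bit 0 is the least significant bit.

1088 = 10001000000
The topmost 1 is at position 10 (since 2^10 = 1024 ≤ 1088 < 2048).

10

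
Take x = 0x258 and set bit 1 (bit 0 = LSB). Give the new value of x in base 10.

x = 1001011000
bit 1 is currently 0; set it via x | (1 << 1) = x | 2
→ 1001011010 = 602

602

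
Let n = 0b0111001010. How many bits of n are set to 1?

5

n = 111001010
Count the 1s: 1 + 1 + 1 + 1 + 1 = 5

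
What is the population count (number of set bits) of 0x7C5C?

9

0x7C5C = 111110001011100
Count the 1s: 1 + 1 + 1 + 1 + 1 + 1 + 1 + 1 + 1 = 9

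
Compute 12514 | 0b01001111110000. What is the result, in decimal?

12514 = 11000011100010
b = 01001111110000
 OR → 11001111110010 = 13298

13298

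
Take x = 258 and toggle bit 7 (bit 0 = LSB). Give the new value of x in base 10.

386

x = 00100000010
bit 7 is currently 0; toggle it via x ^ (1 << 7) = x ^ 128
→ 00110000010 = 386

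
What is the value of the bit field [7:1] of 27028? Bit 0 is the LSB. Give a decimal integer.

v = 110100110010100
Shift right by 1: 11010011001010
Mask low 7 bits: 1001010 = 74

74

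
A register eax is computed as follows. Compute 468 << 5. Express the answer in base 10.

14976

468 = 00000111010100
shift left by 5 → 11101010000000 = 14976
(equivalently, 468 × 2^5 = 468 × 32)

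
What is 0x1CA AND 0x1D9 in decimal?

0x1CA = 111001010
0x1D9 = 111011001
AND → 111001000 = 456

456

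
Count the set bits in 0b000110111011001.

8

n = 110111011001
Count the 1s: 1 + 1 + 1 + 1 + 1 + 1 + 1 + 1 = 8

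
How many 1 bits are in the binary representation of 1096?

1096 = 10001001000
Count the 1s: 1 + 1 + 1 = 3

3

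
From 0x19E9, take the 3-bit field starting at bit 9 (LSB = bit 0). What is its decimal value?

v = 01100111101001
Shift right by 9: 01100
Mask low 3 bits: 100 = 4

4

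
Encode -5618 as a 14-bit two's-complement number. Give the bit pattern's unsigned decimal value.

5618 in 14 bits: 01010111110010
Invert: 10101000001101
Add 1:  10101000001110 = 10766
(Check: 2^14 - 5618 = 16384 - 5618 = 10766.)

10766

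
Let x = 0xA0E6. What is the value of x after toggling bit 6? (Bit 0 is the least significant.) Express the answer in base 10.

41126

x = 1010000011100110
bit 6 is currently 1; toggle it via x ^ (1 << 6) = x ^ 64
→ 1010000010100110 = 41126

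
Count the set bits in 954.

954 = 1110111010
Count the 1s: 1 + 1 + 1 + 1 + 1 + 1 + 1 = 7

7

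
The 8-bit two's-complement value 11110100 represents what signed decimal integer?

-12

pattern = 11110100 (MSB is 1 ⇒ negative)
Invert: 00001011, add 1 → 00001100 = 12, so the value is -12.
(Equivalently: 244 - 2^8 = 244 - 256 = -12.)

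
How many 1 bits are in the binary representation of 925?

925 = 1110011101
Count the 1s: 1 + 1 + 1 + 1 + 1 + 1 + 1 = 7

7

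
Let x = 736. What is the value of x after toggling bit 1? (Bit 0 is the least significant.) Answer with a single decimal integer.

738

x = 001011100000
bit 1 is currently 0; toggle it via x ^ (1 << 1) = x ^ 2
→ 001011100010 = 738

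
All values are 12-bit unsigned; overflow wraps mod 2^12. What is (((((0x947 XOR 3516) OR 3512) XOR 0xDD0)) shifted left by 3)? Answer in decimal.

344

0x947 = 100101000111
3516 = 110110111100
→ XOR → 010011111011 = 1275
3512 = 110110111000
→ OR → 110111111011 = 3579
0xDD0 = 110111010000
→ XOR → 000000101011 = 43
→ shifted left by 3 (mod 2^12) → 000101011000 = 344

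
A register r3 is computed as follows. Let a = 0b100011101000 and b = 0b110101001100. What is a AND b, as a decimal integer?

2120

a = 100011101000
b = 110101001100
AND → 100001001000 = 2120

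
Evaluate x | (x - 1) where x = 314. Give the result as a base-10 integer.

315

x = 100111010 = 314
x - 1 = 100111001
OR    = 100111011 = 315
(x | (x - 1) sets all bits below the lowest set bit.)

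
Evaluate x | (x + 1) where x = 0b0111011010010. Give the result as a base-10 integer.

x = 111011010010 = 3794
x + 1 = 111011010011
OR    = 111011010011 = 3795
(x | (x + 1) sets the lowest cleared bit.)

3795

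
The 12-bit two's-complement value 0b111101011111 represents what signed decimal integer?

-161

pattern = 111101011111 (MSB is 1 ⇒ negative)
Invert: 000010100000, add 1 → 000010100001 = 161, so the value is -161.
(Equivalently: 3935 - 2^12 = 3935 - 4096 = -161.)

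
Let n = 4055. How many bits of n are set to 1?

4055 = 111111010111
Count the 1s: 1 + 1 + 1 + 1 + 1 + 1 + 1 + 1 + 1 + 1 = 10

10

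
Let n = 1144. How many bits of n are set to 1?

1144 = 10001111000
Count the 1s: 1 + 1 + 1 + 1 + 1 = 5

5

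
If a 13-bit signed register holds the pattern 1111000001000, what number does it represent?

pattern = 1111000001000 (MSB is 1 ⇒ negative)
Invert: 0000111110111, add 1 → 0000111111000 = 504, so the value is -504.
(Equivalently: 7688 - 2^13 = 7688 - 8192 = -504.)

-504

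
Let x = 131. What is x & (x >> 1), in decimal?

1

x = 10000011 = 131
x>>1 = 01000001
AND  = 00000001 = 1
(x & (x >> 1) has a 1 wherever x has two consecutive 1 bits.)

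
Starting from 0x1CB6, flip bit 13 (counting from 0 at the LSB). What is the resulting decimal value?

x = 01110010110110
bit 13 is currently 0; toggle it via x ^ (1 << 13) = x ^ 8192
→ 11110010110110 = 15542

15542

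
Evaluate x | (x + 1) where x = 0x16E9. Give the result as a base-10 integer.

x = 1011011101001 = 5865
x + 1 = 1011011101010
OR    = 1011011101011 = 5867
(x | (x + 1) sets the lowest cleared bit.)

5867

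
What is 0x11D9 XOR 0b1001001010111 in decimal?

910

0x11D9 = 1000111011001
b = 1001001010111
XOR → 0001110001110 = 910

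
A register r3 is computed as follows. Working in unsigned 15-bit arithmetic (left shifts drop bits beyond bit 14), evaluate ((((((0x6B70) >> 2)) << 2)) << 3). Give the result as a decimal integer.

23424

0x6B70 = 110101101110000
→ >> 2 → 001101011011100 = 6876
→ << 2 (mod 2^15) → 110101101110000 = 27504
→ << 3 (mod 2^15) → 101101110000000 = 23424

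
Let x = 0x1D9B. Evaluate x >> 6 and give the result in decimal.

0x1D9B = 1110110011011
shift right by 6 → 0000001110110 = 118
(equivalently, floor(7579 / 64))

118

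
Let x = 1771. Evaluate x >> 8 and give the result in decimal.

1771 = 11011101011
shift right by 8 → 00000000110 = 6
(equivalently, floor(1771 / 256))

6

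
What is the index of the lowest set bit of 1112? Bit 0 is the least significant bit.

1112 = 10001011000
Trailing zeros: 3, so the lowest set bit is bit 3 (value 8).

3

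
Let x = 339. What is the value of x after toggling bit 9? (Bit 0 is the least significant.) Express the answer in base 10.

851

x = 0101010011
bit 9 is currently 0; toggle it via x ^ (1 << 9) = x ^ 512
→ 1101010011 = 851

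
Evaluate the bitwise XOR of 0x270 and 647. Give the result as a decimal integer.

0x270 = 1001110000
647 = 1010000111
XOR → 0011110111 = 247

247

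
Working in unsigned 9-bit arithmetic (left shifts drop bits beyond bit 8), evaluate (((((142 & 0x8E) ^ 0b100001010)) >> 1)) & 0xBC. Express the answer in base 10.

142 = 010001110
0x8E = 010001110
→ & → 010001110 = 142
0b100001010 = 100001010
→ ^ → 110000100 = 388
→ >> 1 → 011000010 = 194
0xBC = 010111100
→ & → 010000000 = 128

128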